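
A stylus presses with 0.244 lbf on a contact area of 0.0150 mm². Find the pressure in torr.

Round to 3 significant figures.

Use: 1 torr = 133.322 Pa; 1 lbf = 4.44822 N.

5.43×10⁵ torr

0.244 lbf × 4.44822 → 1.08537 N
0.0150 mm² × 10⁻⁶ → 1.5×10⁻⁸ m²
P = F / A = 1.08537 N / 1.5×10⁻⁸ m² = 7.2358×10⁷ Pa
7.2358×10⁷ Pa ÷ (133.322 Pa/torr) = 542731 torr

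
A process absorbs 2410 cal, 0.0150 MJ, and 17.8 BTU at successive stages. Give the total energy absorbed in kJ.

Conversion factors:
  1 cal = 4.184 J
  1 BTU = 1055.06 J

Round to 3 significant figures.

43.9 kJ

2410 cal × 4.184 = 10083.4 J
0.0150 MJ × 1000000 = 15000 J
17.8 BTU × 1055.06 = 18780.1 J
Sum: 10083.4 + 15000 + 18780.1 = 43863.5 J
In kJ: 43863.5 / 1000 = 43.8635 kJ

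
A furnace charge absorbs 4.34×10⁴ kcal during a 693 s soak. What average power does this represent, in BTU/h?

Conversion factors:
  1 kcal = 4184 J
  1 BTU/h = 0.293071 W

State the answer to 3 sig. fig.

8.94×10⁵ BTU/h

4.34×10⁴ kcal × 4184 → 1.81586×10⁸ J
P = E / t = 1.81586×10⁸ J / 693 s = 262029 W
262029 W ÷ (0.293071 W/BTU/h) = 894080 BTU/h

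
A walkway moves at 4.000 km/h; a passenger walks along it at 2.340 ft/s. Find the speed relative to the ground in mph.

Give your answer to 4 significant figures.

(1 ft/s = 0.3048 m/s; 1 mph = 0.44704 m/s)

4.000 km/h × (1/3.6) = 1.11111 m/s
2.340 ft/s × 0.3048 = 0.713232 m/s
Sum: 1.11111 + 0.713232 = 1.82434 m/s
In mph: 1.82434 / 0.44704 = 4.08093 mph

4.081 mph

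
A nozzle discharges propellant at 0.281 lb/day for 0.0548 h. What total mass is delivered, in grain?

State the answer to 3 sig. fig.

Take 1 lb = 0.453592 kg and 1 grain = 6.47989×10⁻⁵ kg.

4.49 grain

0.281 lb/day → 1.47522×10⁻⁶ kg/s
0.0548 h → 197.28 s
m = ṁ × t = 1.47522×10⁻⁶ × 197.28 = 2.91031×10⁻⁴ kg
In grain: 2.91031×10⁻⁴ / 6.47989×10⁻⁵ = 4.4913 grain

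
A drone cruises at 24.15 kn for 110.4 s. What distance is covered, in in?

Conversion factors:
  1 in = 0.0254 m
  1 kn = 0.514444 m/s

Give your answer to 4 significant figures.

24.15 kn × 0.514444 → 12.4238 m/s
d = v × t = 12.4238 m/s × 110.4 s = 1371.59 m
1371.59 m ÷ (0.0254 m/in) = 53999.6 in

5.400×10⁴ in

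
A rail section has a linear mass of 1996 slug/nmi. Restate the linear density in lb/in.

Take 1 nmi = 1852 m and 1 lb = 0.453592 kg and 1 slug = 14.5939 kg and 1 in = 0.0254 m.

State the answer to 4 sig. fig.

0.8808 lb/in

1996 slug/nmi × 14.5939 kg/slug ÷ 1852 m/nmi = 15.7286 kg/m
15.7286 kg/m ÷ 0.453592 kg/lb × 0.0254 m/in = 0.880762 lb/in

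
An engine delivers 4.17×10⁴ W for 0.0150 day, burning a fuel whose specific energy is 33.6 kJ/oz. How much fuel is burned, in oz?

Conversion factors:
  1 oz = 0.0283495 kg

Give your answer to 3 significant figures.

1610 oz

0.0150 day → 1296 s
E = P × t = 41700 × 1296 = 5.40432×10⁷ J
33.6 kJ/oz → 1.18521×10⁶ J/kg
m = E / e_s = 5.40432×10⁷ / 1.18521×10⁶ = 45.598 kg
In oz: 45.598 / 0.0283495 = 1608.42 oz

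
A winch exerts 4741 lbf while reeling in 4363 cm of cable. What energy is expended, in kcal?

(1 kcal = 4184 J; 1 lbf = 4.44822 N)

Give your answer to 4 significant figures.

4741 lbf × 4.44822 → 21089 N
4363 cm × 0.01 → 43.63 m
W = F × d = 21089 N × 43.63 m = 920113 J
920113 J ÷ (4184 J/kcal) = 219.912 kcal

219.9 kcal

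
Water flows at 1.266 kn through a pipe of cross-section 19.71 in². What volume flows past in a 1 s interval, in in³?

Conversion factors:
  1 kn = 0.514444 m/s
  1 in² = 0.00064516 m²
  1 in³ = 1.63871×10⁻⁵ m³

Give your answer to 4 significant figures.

1.266 kn × 0.514444 = 0.651286 m/s
19.71 in² × 0.00064516 = 0.0127161 m²
V = v × A × t = 0.651286 m/s × 0.0127161 m² × 1 s = 0.00828182 m³
0.00828182 m³ ÷ (1.63871×10⁻⁵ m³/in³) = 505.387 in³

505.4 in³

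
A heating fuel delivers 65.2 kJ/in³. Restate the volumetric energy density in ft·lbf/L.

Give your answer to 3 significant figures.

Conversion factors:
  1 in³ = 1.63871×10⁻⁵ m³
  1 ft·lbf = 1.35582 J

65.2 kJ/in³ × 1000 J/kJ ÷ 1.63871×10⁻⁵ m³/in³ = 3.97874×10⁹ J/m³
3.97874×10⁹ J/m³ ÷ 1.35582 J/ft·lbf × 0.001 m³/L = 2.93456×10⁶ ft·lbf/L

2.93×10⁶ ft·lbf/L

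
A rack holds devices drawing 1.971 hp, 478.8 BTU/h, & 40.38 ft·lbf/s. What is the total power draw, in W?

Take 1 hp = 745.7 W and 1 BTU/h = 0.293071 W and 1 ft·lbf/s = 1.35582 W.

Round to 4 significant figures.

1.971 hp × 745.7 → 1469.77 W
478.8 BTU/h × 0.293071 → 140.322 W
40.38 ft·lbf/s × 1.35582 → 54.748 W
Combined: 1469.77 + 140.322 + 54.748 = 1664.84 W

1665 W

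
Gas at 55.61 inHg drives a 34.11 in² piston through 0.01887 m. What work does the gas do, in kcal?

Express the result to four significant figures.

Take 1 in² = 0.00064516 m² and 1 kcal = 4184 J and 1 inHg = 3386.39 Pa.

0.01869 kcal

55.61 inHg → 188317 Pa
34.11 in² → 0.0220064 m²
F = P × A = 188317 × 0.0220064 = 4144.18 N
W = F × d = 4144.18 × 0.01887 = 78.2007 J
In kcal: 78.2007 / 4184 = 0.0186904 kcal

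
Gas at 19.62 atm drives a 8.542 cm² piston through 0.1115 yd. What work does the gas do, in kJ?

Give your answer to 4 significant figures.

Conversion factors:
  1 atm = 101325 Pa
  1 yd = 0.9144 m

0.1731 kJ

19.62 atm → 1.988×10⁶ Pa
8.542 cm² → 8.542×10⁻⁴ m²
F = P × A = 1.988×10⁶ × 8.542×10⁻⁴ = 1698.15 N
0.1115 yd → 0.101956 m
W = F × d = 1698.15 × 0.101956 = 173.137 J
In kJ: 173.137 / 1000 = 0.173137 kJ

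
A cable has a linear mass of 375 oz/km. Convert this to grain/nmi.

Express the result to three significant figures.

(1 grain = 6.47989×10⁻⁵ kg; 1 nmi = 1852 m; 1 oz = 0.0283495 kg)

375 oz/km × 0.0283495 kg/oz ÷ 1000 m/km = 0.0106311 kg/m
0.0106311 kg/m ÷ 6.47989×10⁻⁵ kg/grain × 1852 m/nmi = 303845 grain/nmi

3.04×10⁵ grain/nmi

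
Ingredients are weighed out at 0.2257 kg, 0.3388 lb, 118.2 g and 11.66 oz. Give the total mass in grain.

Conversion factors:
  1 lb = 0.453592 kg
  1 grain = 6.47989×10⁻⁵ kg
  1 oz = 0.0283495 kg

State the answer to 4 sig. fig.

1.278×10⁴ grain

0.2257 kg (already kg)
0.3388 lb × 0.453592 → 0.153677 kg
118.2 g × 0.001 → 0.1182 kg
11.66 oz × 0.0283495 → 0.330555 kg
Total: 0.2257 + 0.153677 + 0.1182 + 0.330555 = 0.828132 kg
In grain: 0.828132 / 6.47989×10⁻⁵ = 12780 grain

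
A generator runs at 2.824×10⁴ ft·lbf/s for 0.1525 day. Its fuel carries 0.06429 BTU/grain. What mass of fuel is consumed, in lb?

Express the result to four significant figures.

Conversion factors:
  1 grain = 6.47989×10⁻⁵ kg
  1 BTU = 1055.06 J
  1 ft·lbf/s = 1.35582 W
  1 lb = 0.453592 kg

2.824×10⁴ ft·lbf/s → 38288.4 W
0.1525 day → 13176 s
E = P × t = 38288.4 × 13176 = 5.04488×10⁸ J
0.06429 BTU/grain → 1.04677×10⁶ J/kg
m = E / e_s = 5.04488×10⁸ / 1.04677×10⁶ = 481.947 kg
In lb: 481.947 / 0.453592 = 1062.51 lb

1063 lb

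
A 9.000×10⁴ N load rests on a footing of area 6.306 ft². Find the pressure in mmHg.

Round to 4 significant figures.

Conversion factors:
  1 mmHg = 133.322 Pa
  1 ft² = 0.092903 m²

1152 mmHg

6.306 ft² × 0.092903 = 0.585846 m²
P = F / A = 90000 N / 0.585846 m² = 153624 Pa
153624 Pa ÷ (133.322 Pa/mmHg) = 1152.28 mmHg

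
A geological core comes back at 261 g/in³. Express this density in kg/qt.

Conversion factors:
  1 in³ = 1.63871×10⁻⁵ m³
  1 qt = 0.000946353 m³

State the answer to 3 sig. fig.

261 g/in³ × 0.001 kg/g ÷ 1.63871×10⁻⁵ m³/in³ = 15927.2 kg/m³
15927.2 kg/m³ × 0.000946353 m³/qt = 15.0728 kg/qt

15.1 kg/qt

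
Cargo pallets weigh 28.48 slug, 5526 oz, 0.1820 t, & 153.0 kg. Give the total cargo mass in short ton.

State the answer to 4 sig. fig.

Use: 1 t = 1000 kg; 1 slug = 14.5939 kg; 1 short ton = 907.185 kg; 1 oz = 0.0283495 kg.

28.48 slug × 14.5939 → 415.634 kg
5526 oz × 0.0283495 → 156.659 kg
0.1820 t × 1000 → 182 kg
153.0 kg (already kg)
Total: 415.634 + 156.659 + 182 + 153 = 907.293 kg
In short ton: 907.293 / 907.185 = 1.00012 short ton

1.000 short ton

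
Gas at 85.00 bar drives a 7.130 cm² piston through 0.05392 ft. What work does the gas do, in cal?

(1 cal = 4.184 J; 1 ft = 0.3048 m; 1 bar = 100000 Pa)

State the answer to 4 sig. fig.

85.00 bar → 8.5×10⁶ Pa
7.130 cm² → 7.13×10⁻⁴ m²
F = P × A = 8.5×10⁶ × 7.13×10⁻⁴ = 6060.5 N
0.05392 ft → 0.0164348 m
W = F × d = 6060.5 × 0.0164348 = 99.6031 J
In cal: 99.6031 / 4.184 = 23.8057 cal

23.81 cal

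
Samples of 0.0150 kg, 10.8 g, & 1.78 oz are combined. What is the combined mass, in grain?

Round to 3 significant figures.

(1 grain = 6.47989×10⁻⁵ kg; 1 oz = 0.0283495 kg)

1180 grain

0.0150 kg (already kg)
10.8 g × 0.001 = 0.0108 kg
1.78 oz × 0.0283495 = 0.0504621 kg
Total: 0.015 + 0.0108 + 0.0504621 = 0.0762621 kg
In grain: 0.0762621 / 6.47989×10⁻⁵ = 1176.9 grain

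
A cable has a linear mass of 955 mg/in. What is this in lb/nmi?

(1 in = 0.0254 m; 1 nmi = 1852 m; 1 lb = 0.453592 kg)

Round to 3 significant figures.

154 lb/nmi

955 mg/in × 10⁻⁶ kg/mg ÷ 0.0254 m/in = 0.0375984 kg/m
0.0375984 kg/m ÷ 0.453592 kg/lb × 1852 m/nmi = 153.513 lb/nmi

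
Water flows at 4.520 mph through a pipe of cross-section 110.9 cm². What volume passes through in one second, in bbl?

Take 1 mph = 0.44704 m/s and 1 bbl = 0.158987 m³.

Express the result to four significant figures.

4.520 mph × 0.44704 = 2.02062 m/s
110.9 cm² × 0.0001 = 0.01109 m²
V = v × A × t = 2.02062 m/s × 0.01109 m² × 1 s = 0.0224087 m³
0.0224087 m³ ÷ (0.158987 m³/bbl) = 0.140947 bbl

0.1409 bbl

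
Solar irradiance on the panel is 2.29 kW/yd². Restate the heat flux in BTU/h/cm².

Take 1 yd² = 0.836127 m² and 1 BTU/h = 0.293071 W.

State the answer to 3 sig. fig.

2.29 kW/yd² × 1000 W/kW ÷ 0.836127 m²/yd² = 2738.82 W/m²
2738.82 W/m² ÷ 0.293071 W/BTU/h × 0.0001 m²/cm² = 0.934524 BTU/h/cm²

0.935 BTU/h/cm²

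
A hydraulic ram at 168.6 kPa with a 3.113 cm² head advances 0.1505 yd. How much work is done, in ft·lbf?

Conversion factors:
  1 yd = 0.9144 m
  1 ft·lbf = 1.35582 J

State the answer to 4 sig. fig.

5.327 ft·lbf

168.6 kPa → 168600 Pa
3.113 cm² → 3.113×10⁻⁴ m²
F = P × A = 168600 × 3.113×10⁻⁴ = 52.4852 N
0.1505 yd → 0.137617 m
W = F × d = 52.4852 × 0.137617 = 7.22286 J
In ft·lbf: 7.22286 / 1.35582 = 5.3273 ft·lbf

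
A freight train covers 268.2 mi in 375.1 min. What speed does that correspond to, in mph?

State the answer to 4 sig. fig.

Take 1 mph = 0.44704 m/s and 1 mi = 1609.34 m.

42.90 mph

268.2 mi × 1609.34 = 431625 m
375.1 min × 60 = 22506 s
v = d / t = 431625 m / 22506 s = 19.1782 m/s
19.1782 m/s ÷ (0.44704 m/s/mph) = 42.9004 mph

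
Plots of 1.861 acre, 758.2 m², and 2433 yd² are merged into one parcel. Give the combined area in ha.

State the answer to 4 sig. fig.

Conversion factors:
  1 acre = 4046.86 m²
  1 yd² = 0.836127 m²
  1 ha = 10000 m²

1.032 ha

1.861 acre × 4046.86 = 7531.21 m²
758.2 m² (already m²)
2433 yd² × 0.836127 = 2034.3 m²
Sum: 7531.21 + 758.2 + 2034.3 = 10323.7 m²
In ha: 10323.7 / 10000 = 1.03237 ha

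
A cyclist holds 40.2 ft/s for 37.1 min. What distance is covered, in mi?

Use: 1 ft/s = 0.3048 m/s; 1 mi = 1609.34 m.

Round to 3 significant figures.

16.9 mi

40.2 ft/s × 0.3048 → 12.253 m/s
37.1 min × 60 → 2226 s
d = v × t = 12.253 m/s × 2226 s = 27275.2 m
27275.2 m ÷ (1609.34 m/mi) = 16.9481 mi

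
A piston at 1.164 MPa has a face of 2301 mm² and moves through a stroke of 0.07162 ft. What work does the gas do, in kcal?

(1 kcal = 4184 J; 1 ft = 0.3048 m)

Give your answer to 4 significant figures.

1.164 MPa → 1.164×10⁶ Pa
2301 mm² → 0.002301 m²
F = P × A = 1.164×10⁶ × 0.002301 = 2678.36 N
0.07162 ft → 0.0218298 m
W = F × d = 2678.36 × 0.0218298 = 58.4681 J
In kcal: 58.4681 / 4184 = 0.0139742 kcal

0.01397 kcal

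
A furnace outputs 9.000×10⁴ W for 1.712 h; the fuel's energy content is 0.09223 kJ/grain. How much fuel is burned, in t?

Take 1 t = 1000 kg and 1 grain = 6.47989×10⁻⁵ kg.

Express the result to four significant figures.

0.3897 t

1.712 h → 6163.2 s
E = P × t = 90000 × 6163.2 = 5.54688×10⁸ J
0.09223 kJ/grain → 1.42333×10⁶ J/kg
m = E / e_s = 5.54688×10⁸ / 1.42333×10⁶ = 389.711 kg
In t: 389.711 / 1000 = 0.389711 t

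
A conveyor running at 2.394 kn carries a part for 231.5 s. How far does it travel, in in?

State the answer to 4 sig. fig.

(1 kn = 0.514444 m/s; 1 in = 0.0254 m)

1.122×10⁴ in

2.394 kn × 0.514444 = 1.23158 m/s
d = v × t = 1.23158 m/s × 231.5 s = 285.111 m
285.111 m ÷ (0.0254 m/in) = 11224.8 in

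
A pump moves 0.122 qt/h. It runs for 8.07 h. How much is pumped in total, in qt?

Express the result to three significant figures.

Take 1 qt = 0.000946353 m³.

0.985 qt

0.122 qt/h → 3.20709×10⁻⁸ m³/s
8.07 h → 29052 s
V = Q × t = 3.20709×10⁻⁸ × 29052 = 9.31724×10⁻⁴ m³
In qt: 9.31724×10⁻⁴ / 0.000946353 = 0.984542 qt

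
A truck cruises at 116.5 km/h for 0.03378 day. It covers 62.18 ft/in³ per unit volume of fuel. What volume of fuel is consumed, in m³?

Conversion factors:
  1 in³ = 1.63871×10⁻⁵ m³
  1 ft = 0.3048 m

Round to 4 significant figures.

0.08166 m³

116.5 km/h → 32.3611 m/s
0.03378 day → 2918.59 s
d = v × t = 32.3611 × 2918.59 = 94448.8 m
62.18 ft/in³ → 1.15655×10⁶ m/m³
V = d / (distance per unit fuel) = 94448.8 / 1.15655×10⁶ = 0.0816643 m³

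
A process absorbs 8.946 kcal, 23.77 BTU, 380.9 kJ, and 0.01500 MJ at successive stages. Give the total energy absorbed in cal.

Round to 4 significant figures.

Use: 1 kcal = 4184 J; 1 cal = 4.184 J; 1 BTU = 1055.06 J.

1.096×10⁵ cal

8.946 kcal × 4184 = 37430.1 J
23.77 BTU × 1055.06 = 25078.8 J
380.9 kJ × 1000 = 380900 J
0.01500 MJ × 1000000 = 15000 J
Sum: 37430.1 + 25078.8 + 380900 + 15000 = 458409 J
In cal: 458409 / 4.184 = 109562 cal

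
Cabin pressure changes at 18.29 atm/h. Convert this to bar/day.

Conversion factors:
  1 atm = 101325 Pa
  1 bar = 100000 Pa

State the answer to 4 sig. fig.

18.29 atm/h × 101325 Pa/atm ÷ 3600 s/h = 514.787 Pa/s
514.787 Pa/s ÷ 100000 Pa/bar × 86400 s/day = 444.776 bar/day

444.8 bar/day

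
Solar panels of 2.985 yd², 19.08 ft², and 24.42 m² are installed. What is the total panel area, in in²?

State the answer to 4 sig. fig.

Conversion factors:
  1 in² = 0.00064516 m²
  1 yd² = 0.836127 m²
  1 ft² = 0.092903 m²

4.447×10⁴ in²

2.985 yd² × 0.836127 → 2.49584 m²
19.08 ft² × 0.092903 → 1.77259 m²
24.42 m² (already m²)
Combined: 2.49584 + 1.77259 + 24.42 = 28.6884 m²
In in²: 28.6884 / 0.00064516 = 44467.1 in²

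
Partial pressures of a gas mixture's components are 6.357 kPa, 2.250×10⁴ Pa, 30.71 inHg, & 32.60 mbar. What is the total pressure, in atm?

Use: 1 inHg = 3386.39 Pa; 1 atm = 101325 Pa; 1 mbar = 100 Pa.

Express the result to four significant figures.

6.357 kPa × 1000 = 6357 Pa
2.250×10⁴ Pa (already Pa)
30.71 inHg × 3386.39 = 103996 Pa
32.60 mbar × 100 = 3260 Pa
Sum: 6357 + 22500 + 103996 + 3260 = 136113 Pa
In atm: 136113 / 101325 = 1.34333 atm

1.343 atm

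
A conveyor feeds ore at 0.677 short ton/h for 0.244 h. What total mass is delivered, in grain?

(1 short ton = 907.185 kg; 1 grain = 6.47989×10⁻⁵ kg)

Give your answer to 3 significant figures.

2.31×10⁶ grain

0.677 short ton/h → 0.170601 kg/s
0.244 h → 878.4 s
m = ṁ × t = 0.170601 × 878.4 = 149.856 kg
In grain: 149.856 / 6.47989×10⁻⁵ = 2.31263×10⁶ grain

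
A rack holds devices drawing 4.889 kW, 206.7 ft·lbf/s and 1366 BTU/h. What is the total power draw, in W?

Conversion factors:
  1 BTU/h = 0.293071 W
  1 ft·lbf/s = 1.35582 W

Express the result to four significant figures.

5570 W

4.889 kW × 1000 = 4889 W
206.7 ft·lbf/s × 1.35582 = 280.248 W
1366 BTU/h × 0.293071 = 400.335 W
Total: 4889 + 280.248 + 400.335 = 5569.58 W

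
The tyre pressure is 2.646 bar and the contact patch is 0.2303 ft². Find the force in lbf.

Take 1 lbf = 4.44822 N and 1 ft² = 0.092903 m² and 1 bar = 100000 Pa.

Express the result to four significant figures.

2.646 bar × 100000 → 264600 Pa
0.2303 ft² × 0.092903 → 0.0213956 m²
F = P × A = 264600 Pa × 0.0213956 m² = 5661.28 N
5661.28 N ÷ (4.44822 N/lbf) = 1272.71 lbf

1273 lbf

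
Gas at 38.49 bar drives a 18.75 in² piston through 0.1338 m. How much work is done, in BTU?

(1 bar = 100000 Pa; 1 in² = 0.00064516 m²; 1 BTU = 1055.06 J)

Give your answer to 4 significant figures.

38.49 bar → 3.849×10⁶ Pa
18.75 in² → 0.0120968 m²
F = P × A = 3.849×10⁶ × 0.0120968 = 46560.6 N
W = F × d = 46560.6 × 0.1338 = 6229.81 J
In BTU: 6229.81 / 1055.06 = 5.9047 BTU

5.905 BTU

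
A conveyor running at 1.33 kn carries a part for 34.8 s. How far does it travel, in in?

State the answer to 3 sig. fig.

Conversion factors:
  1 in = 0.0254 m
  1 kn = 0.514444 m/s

937 in

1.33 kn × 0.514444 → 0.684211 m/s
d = v × t = 0.684211 m/s × 34.8 s = 23.8105 m
23.8105 m ÷ (0.0254 m/in) = 937.421 in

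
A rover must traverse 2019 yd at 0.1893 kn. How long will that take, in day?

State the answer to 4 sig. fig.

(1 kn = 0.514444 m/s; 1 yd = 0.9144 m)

0.2194 day

2019 yd × 0.9144 = 1846.17 m
0.1893 kn × 0.514444 = 0.0973842 m/s
t = d / v = 1846.17 m / 0.0973842 m/s = 18957.6 s
18957.6 s ÷ (86400 s/day) = 0.219417 day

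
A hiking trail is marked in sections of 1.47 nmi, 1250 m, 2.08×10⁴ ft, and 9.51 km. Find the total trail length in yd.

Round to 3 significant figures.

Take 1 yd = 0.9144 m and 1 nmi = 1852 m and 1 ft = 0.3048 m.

1.47 nmi × 1852 → 2722.44 m
1250 m (already m)
2.08×10⁴ ft × 0.3048 → 6339.84 m
9.51 km × 1000 → 9510 m
Total: 2722.44 + 1250 + 6339.84 + 9510 = 19822.3 m
In yd: 19822.3 / 0.9144 = 21677.9 yd

2.17×10⁴ yd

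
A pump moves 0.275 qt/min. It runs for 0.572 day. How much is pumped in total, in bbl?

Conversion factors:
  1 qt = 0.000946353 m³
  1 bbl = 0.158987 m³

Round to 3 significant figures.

0.275 qt/min → 4.33745×10⁻⁶ m³/s
0.572 day → 49420.8 s
V = Q × t = 4.33745×10⁻⁶ × 49420.8 = 0.21436 m³
In bbl: 0.21436 / 0.158987 = 1.34829 bbl

1.35 bbl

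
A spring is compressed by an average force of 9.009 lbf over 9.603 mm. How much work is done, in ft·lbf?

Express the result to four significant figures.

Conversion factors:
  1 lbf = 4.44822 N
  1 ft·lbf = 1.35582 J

0.2838 ft·lbf

9.009 lbf × 4.44822 → 40.074 N
9.603 mm × 0.001 → 0.009603 m
W = F × d = 40.074 N × 0.009603 m = 0.384831 J
0.384831 J ÷ (1.35582 J/ft·lbf) = 0.283836 ft·lbf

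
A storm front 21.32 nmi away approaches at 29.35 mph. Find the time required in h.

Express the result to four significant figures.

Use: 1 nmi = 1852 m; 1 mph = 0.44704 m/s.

21.32 nmi × 1852 → 39484.6 m
29.35 mph × 0.44704 → 13.1206 m/s
t = d / v = 39484.6 m / 13.1206 m/s = 3009.36 s
3009.36 s ÷ (3600 s/h) = 0.835933 h

0.8359 h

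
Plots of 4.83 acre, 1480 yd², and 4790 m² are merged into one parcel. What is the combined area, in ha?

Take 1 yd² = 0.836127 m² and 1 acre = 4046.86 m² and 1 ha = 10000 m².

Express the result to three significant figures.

2.56 ha

4.83 acre × 4046.86 → 19546.3 m²
1480 yd² × 0.836127 → 1237.47 m²
4790 m² (already m²)
Total: 19546.3 + 1237.47 + 4790 = 25573.8 m²
In ha: 25573.8 / 10000 = 2.55738 ha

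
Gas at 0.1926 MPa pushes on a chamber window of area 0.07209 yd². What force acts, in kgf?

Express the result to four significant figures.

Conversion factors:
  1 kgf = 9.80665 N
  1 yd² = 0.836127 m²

0.1926 MPa × 1000000 → 192600 Pa
0.07209 yd² × 0.836127 → 0.0602764 m²
F = P × A = 192600 Pa × 0.0602764 m² = 11609.2 N
11609.2 N ÷ (9.80665 N/kgf) = 1183.81 kgf

1184 kgf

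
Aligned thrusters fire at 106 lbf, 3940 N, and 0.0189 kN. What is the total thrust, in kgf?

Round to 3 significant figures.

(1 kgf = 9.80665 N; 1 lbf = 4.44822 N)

452 kgf

106 lbf × 4.44822 = 471.511 N
3940 N (already N)
0.0189 kN × 1000 = 18.9 N
Sum: 471.511 + 3940 + 18.9 = 4430.41 N
In kgf: 4430.41 / 9.80665 = 451.776 kgf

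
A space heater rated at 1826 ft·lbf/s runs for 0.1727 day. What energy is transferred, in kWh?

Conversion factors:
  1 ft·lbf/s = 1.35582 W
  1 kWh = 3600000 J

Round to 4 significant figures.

10.26 kWh

1826 ft·lbf/s × 1.35582 → 2475.73 W
0.1727 day × 86400 → 14921.3 s
E = P × t = 2475.73 W × 14921.3 s = 3.69411×10⁷ J
3.69411×10⁷ J ÷ (3600000 J/kWh) = 10.2614 kWh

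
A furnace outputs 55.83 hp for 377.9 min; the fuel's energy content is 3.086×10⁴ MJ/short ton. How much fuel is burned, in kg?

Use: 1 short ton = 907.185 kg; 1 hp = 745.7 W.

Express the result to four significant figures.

55.83 hp → 41632.4 W
377.9 min → 22674 s
E = P × t = 41632.4 × 22674 = 9.43973×10⁸ J
3.086×10⁴ MJ/short ton → 3.40173×10⁷ J/kg
m = E / e_s = 9.43973×10⁸ / 3.40173×10⁷ = 27.7498 kg

27.75 kg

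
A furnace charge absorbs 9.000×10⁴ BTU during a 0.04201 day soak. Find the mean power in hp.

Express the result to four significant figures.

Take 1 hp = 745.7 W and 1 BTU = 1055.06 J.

35.08 hp

9.000×10⁴ BTU × 1055.06 → 9.49554×10⁷ J
0.04201 day × 86400 → 3629.66 s
P = E / t = 9.49554×10⁷ J / 3629.66 s = 26161 W
26161 W ÷ (745.7 W/hp) = 35.0825 hp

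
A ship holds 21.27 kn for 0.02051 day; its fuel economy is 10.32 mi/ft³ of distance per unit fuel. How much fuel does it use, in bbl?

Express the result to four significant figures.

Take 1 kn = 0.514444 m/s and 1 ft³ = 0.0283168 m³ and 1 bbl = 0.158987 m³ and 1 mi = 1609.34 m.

0.2079 bbl

21.27 kn → 10.9422 m/s
0.02051 day → 1772.06 s
d = v × t = 10.9422 × 1772.06 = 19390.2 m
10.32 mi/ft³ → 586521 m/m³
V = d / (distance per unit fuel) = 19390.2 / 586521 = 0.0330597 m³
In bbl: 0.0330597 / 0.158987 = 0.20794 bbl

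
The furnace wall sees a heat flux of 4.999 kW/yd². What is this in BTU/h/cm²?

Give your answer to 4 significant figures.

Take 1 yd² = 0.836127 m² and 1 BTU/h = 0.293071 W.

2.040 BTU/h/cm²

4.999 kW/yd² × 1000 W/kW ÷ 0.836127 m²/yd² = 5978.76 W/m²
5978.76 W/m² ÷ 0.293071 W/BTU/h × 0.0001 m²/cm² = 2.04004 BTU/h/cm²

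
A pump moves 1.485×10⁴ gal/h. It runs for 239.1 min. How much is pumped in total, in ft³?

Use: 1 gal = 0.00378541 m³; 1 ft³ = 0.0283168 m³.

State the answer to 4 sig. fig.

7911 ft³

1.485×10⁴ gal/h → 0.0156148 m³/s
239.1 min → 14346 s
V = Q × t = 0.0156148 × 14346 = 224.01 m³
In ft³: 224.01 / 0.0283168 = 7910.85 ft³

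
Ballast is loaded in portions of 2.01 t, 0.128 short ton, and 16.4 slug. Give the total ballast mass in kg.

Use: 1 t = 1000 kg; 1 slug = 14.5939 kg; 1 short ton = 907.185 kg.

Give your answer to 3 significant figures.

2370 kg

2.01 t × 1000 = 2010 kg
0.128 short ton × 907.185 = 116.12 kg
16.4 slug × 14.5939 = 239.34 kg
Total: 2010 + 116.12 + 239.34 = 2365.46 kg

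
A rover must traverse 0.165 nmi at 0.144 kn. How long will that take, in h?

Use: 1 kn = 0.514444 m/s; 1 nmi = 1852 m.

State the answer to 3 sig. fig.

1.15 h

0.165 nmi × 1852 → 305.58 m
0.144 kn × 0.514444 → 0.0740799 m/s
t = d / v = 305.58 m / 0.0740799 m/s = 4125.01 s
4125.01 s ÷ (3600 s/h) = 1.14584 h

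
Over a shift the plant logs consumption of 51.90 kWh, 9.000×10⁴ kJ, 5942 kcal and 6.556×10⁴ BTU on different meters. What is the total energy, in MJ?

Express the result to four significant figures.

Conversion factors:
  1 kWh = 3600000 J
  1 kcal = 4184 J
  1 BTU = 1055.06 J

51.90 kWh × 3600000 = 1.8684×10⁸ J
9.000×10⁴ kJ × 1000 = 9×10⁷ J
5942 kcal × 4184 = 2.48613×10⁷ J
6.556×10⁴ BTU × 1055.06 = 6.91697×10⁷ J
Combined: 1.8684×10⁸ + 9×10⁷ + 2.48613×10⁷ + 6.91697×10⁷ = 3.70871×10⁸ J
In MJ: 3.70871×10⁸ / 1000000 = 370.871 MJ

370.9 MJ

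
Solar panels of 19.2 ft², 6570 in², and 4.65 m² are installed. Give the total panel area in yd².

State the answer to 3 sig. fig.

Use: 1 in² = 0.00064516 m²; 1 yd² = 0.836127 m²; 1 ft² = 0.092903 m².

19.2 ft² × 0.092903 = 1.78374 m²
6570 in² × 0.00064516 = 4.2387 m²
4.65 m² (already m²)
Combined: 1.78374 + 4.2387 + 4.65 = 10.6724 m²
In yd²: 10.6724 / 0.836127 = 12.7641 yd²

12.8 yd²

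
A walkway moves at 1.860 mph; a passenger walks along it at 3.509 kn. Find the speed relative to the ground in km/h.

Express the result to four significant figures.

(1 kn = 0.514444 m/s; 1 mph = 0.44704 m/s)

1.860 mph × 0.44704 = 0.831494 m/s
3.509 kn × 0.514444 = 1.80518 m/s
Sum: 0.831494 + 1.80518 = 2.63667 m/s
In km/h: 2.63667 / (1/3.6) = 9.49201 km/h

9.492 km/h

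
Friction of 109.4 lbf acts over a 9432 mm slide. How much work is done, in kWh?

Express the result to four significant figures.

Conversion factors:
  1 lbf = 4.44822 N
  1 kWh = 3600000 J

109.4 lbf × 4.44822 → 486.635 N
9432 mm × 0.001 → 9.432 m
W = F × d = 486.635 N × 9.432 m = 4589.94 J
4589.94 J ÷ (3600000 J/kWh) = 0.00127498 kWh

0.001275 kWh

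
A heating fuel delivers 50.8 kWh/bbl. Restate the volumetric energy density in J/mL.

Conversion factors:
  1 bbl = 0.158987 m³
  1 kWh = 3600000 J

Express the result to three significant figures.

1150 J/mL

50.8 kWh/bbl × 3600000 J/kWh ÷ 0.158987 m³/bbl = 1.15028×10⁹ J/m³
1.15028×10⁹ J/m³ × 10⁻⁶ m³/mL = 1150.28 J/mL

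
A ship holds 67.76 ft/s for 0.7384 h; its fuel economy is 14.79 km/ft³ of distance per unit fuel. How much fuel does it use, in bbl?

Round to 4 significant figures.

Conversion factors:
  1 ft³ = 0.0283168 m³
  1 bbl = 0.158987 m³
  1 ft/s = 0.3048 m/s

0.6611 bbl

67.76 ft/s → 20.6532 m/s
0.7384 h → 2658.24 s
d = v × t = 20.6532 × 2658.24 = 54901.2 m
14.79 km/ft³ → 522305 m/m³
V = d / (distance per unit fuel) = 54901.2 / 522305 = 0.105113 m³
In bbl: 0.105113 / 0.158987 = 0.661142 bbl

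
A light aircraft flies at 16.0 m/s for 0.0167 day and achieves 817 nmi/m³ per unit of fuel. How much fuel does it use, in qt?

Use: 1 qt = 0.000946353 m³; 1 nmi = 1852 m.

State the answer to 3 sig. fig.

16.1 qt

0.0167 day → 1442.88 s
d = v × t = 16 × 1442.88 = 23086.1 m
817 nmi/m³ → 1.51308×10⁶ m/m³
V = d / (distance per unit fuel) = 23086.1 / 1.51308×10⁶ = 0.0152577 m³
In qt: 0.0152577 / 0.000946353 = 16.1226 qt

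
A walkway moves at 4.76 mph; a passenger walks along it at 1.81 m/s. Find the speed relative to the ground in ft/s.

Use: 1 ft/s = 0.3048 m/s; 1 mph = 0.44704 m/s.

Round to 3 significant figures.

4.76 mph × 0.44704 = 2.12791 m/s
1.81 m/s (already m/s)
Total: 2.12791 + 1.81 = 3.93791 m/s
In ft/s: 3.93791 / 0.3048 = 12.9197 ft/s

12.9 ft/s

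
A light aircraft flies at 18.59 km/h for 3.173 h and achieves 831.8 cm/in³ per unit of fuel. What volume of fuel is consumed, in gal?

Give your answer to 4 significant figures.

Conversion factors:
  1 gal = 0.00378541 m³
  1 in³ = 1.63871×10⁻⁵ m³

18.59 km/h → 5.16389 m/s
3.173 h → 11422.8 s
d = v × t = 5.16389 × 11422.8 = 58986.1 m
831.8 cm/in³ → 507594 m/m³
V = d / (distance per unit fuel) = 58986.1 / 507594 = 0.116207 m³
In gal: 0.116207 / 0.00378541 = 30.6987 gal

30.70 gal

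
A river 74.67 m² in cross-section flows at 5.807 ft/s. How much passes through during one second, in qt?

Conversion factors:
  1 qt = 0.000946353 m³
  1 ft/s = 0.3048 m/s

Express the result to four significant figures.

5.807 ft/s × 0.3048 = 1.76997 m/s
V = v × A × t = 1.76997 m/s × 74.67 m² × 1 s = 132.164 m³
132.164 m³ ÷ (0.000946353 m³/qt) = 139656 qt

1.397×10⁵ qt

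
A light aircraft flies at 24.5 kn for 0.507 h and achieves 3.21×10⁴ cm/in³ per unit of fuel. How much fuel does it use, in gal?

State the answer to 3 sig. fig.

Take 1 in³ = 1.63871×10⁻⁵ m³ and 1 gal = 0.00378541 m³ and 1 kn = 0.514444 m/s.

24.5 kn → 12.6039 m/s
0.507 h → 1825.2 s
d = v × t = 12.6039 × 1825.2 = 23004.6 m
3.21×10⁴ cm/in³ → 1.95886×10⁷ m/m³
V = d / (distance per unit fuel) = 23004.6 / 1.95886×10⁷ = 0.00117439 m³
In gal: 0.00117439 / 0.00378541 = 0.310241 gal

0.310 gal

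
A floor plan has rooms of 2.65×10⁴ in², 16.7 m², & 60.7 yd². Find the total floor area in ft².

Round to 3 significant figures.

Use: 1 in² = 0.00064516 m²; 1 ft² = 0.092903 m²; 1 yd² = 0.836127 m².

910 ft²

2.65×10⁴ in² × 0.00064516 = 17.0967 m²
16.7 m² (already m²)
60.7 yd² × 0.836127 = 50.7529 m²
Sum: 17.0967 + 16.7 + 50.7529 = 84.5496 m²
In ft²: 84.5496 / 0.092903 = 910.085 ft²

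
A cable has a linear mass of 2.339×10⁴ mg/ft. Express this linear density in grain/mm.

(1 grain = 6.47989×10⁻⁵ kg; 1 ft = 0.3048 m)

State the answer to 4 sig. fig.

2.339×10⁴ mg/ft × 10⁻⁶ kg/mg ÷ 0.3048 m/ft = 0.0767388 kg/m
0.0767388 kg/m ÷ 6.47989×10⁻⁵ kg/grain × 0.001 m/mm = 1.18426 grain/mm

1.184 grain/mm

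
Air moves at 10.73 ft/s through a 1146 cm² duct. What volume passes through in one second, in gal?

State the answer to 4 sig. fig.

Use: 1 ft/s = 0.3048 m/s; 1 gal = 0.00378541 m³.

99.01 gal

10.73 ft/s × 0.3048 = 3.2705 m/s
1146 cm² × 0.0001 = 0.1146 m²
V = v × A × t = 3.2705 m/s × 0.1146 m² × 1 s = 0.374799 m³
0.374799 m³ ÷ (0.00378541 m³/gal) = 99.0115 gal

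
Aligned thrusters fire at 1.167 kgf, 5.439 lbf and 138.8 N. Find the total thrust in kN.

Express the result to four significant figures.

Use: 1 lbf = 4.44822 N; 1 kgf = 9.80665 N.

0.1744 kN

1.167 kgf × 9.80665 = 11.4444 N
5.439 lbf × 4.44822 = 24.1939 N
138.8 N (already N)
Combined: 11.4444 + 24.1939 + 138.8 = 174.438 N
In kN: 174.438 / 1000 = 0.174438 kN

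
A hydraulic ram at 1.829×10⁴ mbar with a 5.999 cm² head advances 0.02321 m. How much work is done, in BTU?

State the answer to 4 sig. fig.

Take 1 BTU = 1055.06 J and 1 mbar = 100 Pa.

1.829×10⁴ mbar → 1.829×10⁶ Pa
5.999 cm² → 5.999×10⁻⁴ m²
F = P × A = 1.829×10⁶ × 5.999×10⁻⁴ = 1097.22 N
W = F × d = 1097.22 × 0.02321 = 25.4665 J
In BTU: 25.4665 / 1055.06 = 0.0241375 BTU

0.02414 BTU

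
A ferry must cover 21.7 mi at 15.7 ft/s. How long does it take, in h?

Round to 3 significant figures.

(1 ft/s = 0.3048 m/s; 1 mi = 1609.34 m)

2.03 h

21.7 mi × 1609.34 = 34922.7 m
15.7 ft/s × 0.3048 = 4.78536 m/s
t = d / v = 34922.7 m / 4.78536 m/s = 7297.82 s
7297.82 s ÷ (3600 s/h) = 2.02717 h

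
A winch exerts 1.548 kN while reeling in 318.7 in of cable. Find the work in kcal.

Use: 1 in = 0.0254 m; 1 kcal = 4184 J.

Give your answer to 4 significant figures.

1.548 kN × 1000 = 1548 N
318.7 in × 0.0254 = 8.09498 m
W = F × d = 1548 N × 8.09498 m = 12531 J
12531 J ÷ (4184 J/kcal) = 2.99498 kcal

2.995 kcal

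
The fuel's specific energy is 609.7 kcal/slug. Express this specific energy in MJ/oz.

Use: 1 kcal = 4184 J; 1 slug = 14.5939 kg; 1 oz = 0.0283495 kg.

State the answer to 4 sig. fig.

609.7 kcal/slug × 4184 J/kcal ÷ 14.5939 kg/slug = 174798 J/kg
174798 J/kg ÷ 1000000 J/MJ × 0.0283495 kg/oz = 0.00495544 MJ/oz

0.004955 MJ/oz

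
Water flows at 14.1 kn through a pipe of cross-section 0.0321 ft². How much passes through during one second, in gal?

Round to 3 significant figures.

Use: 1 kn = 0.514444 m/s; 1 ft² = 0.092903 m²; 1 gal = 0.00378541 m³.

14.1 kn × 0.514444 → 7.25366 m/s
0.0321 ft² × 0.092903 → 0.00298219 m²
V = v × A × t = 7.25366 m/s × 0.00298219 m² × 1 s = 0.0216318 m³
0.0216318 m³ ÷ (0.00378541 m³/gal) = 5.71452 gal

5.71 gal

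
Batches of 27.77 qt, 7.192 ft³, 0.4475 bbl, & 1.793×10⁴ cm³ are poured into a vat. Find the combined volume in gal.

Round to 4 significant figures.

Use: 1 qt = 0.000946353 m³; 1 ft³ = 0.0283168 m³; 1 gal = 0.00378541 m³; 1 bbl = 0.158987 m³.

27.77 qt × 0.000946353 = 0.0262802 m³
7.192 ft³ × 0.0283168 = 0.203654 m³
0.4475 bbl × 0.158987 = 0.0711467 m³
1.793×10⁴ cm³ × 10⁻⁶ = 0.01793 m³
Sum: 0.0262802 + 0.203654 + 0.0711467 + 0.01793 = 0.319011 m³
In gal: 0.319011 / 0.00378541 = 84.2738 gal

84.27 gal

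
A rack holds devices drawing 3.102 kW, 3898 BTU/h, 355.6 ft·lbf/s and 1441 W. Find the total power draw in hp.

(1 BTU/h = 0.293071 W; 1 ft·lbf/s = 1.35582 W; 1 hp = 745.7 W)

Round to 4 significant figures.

3.102 kW × 1000 = 3102 W
3898 BTU/h × 0.293071 = 1142.39 W
355.6 ft·lbf/s × 1.35582 = 482.13 W
1441 W (already W)
Combined: 3102 + 1142.39 + 482.13 + 1441 = 6167.52 W
In hp: 6167.52 / 745.7 = 8.27078 hp

8.271 hp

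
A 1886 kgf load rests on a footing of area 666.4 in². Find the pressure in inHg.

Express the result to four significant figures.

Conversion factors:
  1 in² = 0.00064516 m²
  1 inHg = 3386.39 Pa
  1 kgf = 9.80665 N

12.70 inHg

1886 kgf × 9.80665 → 18495.3 N
666.4 in² × 0.00064516 → 0.429935 m²
P = F / A = 18495.3 N / 0.429935 m² = 43018.8 Pa
43018.8 Pa ÷ (3386.39 Pa/inHg) = 12.7034 inHg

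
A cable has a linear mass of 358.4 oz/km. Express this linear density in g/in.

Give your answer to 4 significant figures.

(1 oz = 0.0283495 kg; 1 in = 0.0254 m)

358.4 oz/km × 0.0283495 kg/oz ÷ 1000 m/km = 0.0101605 kg/m
0.0101605 kg/m ÷ 0.001 kg/g × 0.0254 m/in = 0.258077 g/in

0.2581 g/in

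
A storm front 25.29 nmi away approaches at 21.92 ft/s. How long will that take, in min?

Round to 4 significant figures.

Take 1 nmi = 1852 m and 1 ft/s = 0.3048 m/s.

25.29 nmi × 1852 → 46837.1 m
21.92 ft/s × 0.3048 → 6.68122 m/s
t = d / v = 46837.1 m / 6.68122 m/s = 7010.26 s
7010.26 s ÷ (60 s/min) = 116.838 min

116.8 min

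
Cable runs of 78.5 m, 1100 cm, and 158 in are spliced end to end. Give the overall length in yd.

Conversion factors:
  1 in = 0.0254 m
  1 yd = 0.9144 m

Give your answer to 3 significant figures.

78.5 m (already m)
1100 cm × 0.01 = 11 m
158 in × 0.0254 = 4.0132 m
Combined: 78.5 + 11 + 4.0132 = 93.5132 m
In yd: 93.5132 / 0.9144 = 102.267 yd

102 yd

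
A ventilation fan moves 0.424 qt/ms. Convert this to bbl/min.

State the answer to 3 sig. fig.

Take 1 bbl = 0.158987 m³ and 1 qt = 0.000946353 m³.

0.424 qt/ms × 0.000946353 m³/qt ÷ 0.001 s/ms = 0.401254 m³/s
0.401254 m³/s ÷ 0.158987 m³/bbl × 60 s/min = 151.429 bbl/min

151 bbl/min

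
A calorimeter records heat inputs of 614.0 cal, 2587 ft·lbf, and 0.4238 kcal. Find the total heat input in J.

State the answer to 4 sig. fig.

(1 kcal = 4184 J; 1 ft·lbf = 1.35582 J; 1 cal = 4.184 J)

614.0 cal × 4.184 = 2568.98 J
2587 ft·lbf × 1.35582 = 3507.51 J
0.4238 kcal × 4184 = 1773.18 J
Sum: 2568.98 + 3507.51 + 1773.18 = 7849.67 J

7850 J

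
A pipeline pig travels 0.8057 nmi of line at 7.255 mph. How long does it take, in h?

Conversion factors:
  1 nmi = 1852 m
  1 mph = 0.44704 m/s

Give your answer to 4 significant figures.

0.8057 nmi × 1852 = 1492.16 m
7.255 mph × 0.44704 = 3.24328 m/s
t = d / v = 1492.16 m / 3.24328 m/s = 460.077 s
460.077 s ÷ (3600 s/h) = 0.127799 h

0.1278 h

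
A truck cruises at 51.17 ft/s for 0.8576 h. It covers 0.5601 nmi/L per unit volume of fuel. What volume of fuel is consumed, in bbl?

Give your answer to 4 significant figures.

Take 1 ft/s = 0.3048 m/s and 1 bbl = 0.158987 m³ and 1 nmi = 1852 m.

0.2920 bbl

51.17 ft/s → 15.5966 m/s
0.8576 h → 3087.36 s
d = v × t = 15.5966 × 3087.36 = 48152.3 m
0.5601 nmi/L → 1.03731×10⁶ m/m³
V = d / (distance per unit fuel) = 48152.3 / 1.03731×10⁶ = 0.0464204 m³
In bbl: 0.0464204 / 0.158987 = 0.291976 bbl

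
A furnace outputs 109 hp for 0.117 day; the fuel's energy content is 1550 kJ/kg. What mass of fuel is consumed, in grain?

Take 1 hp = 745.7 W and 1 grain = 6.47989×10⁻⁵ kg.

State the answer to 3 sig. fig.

109 hp → 81281.3 W
0.117 day → 10108.8 s
E = P × t = 81281.3 × 10108.8 = 8.21656×10⁸ J
1550 kJ/kg → 1.55×10⁶ J/kg
m = E / e_s = 8.21656×10⁸ / 1.55×10⁶ = 530.101 kg
In grain: 530.101 / 6.47989×10⁻⁵ = 8.18071×10⁶ grain

8.18×10⁶ grain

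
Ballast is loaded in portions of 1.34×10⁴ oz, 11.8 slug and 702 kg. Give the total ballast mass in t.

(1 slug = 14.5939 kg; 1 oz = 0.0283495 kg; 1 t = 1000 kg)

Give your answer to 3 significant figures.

1.34×10⁴ oz × 0.0283495 = 379.883 kg
11.8 slug × 14.5939 = 172.208 kg
702 kg (already kg)
Total: 379.883 + 172.208 + 702 = 1254.09 kg
In t: 1254.09 / 1000 = 1.25409 t

1.25 t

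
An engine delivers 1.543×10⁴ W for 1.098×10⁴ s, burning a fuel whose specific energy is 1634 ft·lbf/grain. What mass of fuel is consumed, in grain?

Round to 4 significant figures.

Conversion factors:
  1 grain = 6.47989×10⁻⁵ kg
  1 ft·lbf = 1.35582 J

E = P × t = 15430 × 10980 = 1.69421×10⁸ J
1634 ft·lbf/grain → 3.4189×10⁷ J/kg
m = E / e_s = 1.69421×10⁸ / 3.4189×10⁷ = 4.95542 kg
In grain: 4.95542 / 6.47989×10⁻⁵ = 76473.8 grain

7.647×10⁴ grain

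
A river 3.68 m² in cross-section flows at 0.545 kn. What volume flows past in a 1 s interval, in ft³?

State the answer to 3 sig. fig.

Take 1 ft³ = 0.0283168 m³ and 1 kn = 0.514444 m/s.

0.545 kn × 0.514444 = 0.280372 m/s
V = v × A × t = 0.280372 m/s × 3.68 m² × 1 s = 1.03177 m³
1.03177 m³ ÷ (0.0283168 m³/ft³) = 36.4367 ft³

36.4 ft³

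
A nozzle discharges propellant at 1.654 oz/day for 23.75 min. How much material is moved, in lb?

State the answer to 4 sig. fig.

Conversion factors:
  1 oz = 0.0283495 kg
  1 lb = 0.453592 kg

1.654 oz/day → 5.42709×10⁻⁷ kg/s
23.75 min → 1425 s
m = ṁ × t = 5.42709×10⁻⁷ × 1425 = 7.7336×10⁻⁴ kg
In lb: 7.7336×10⁻⁴ / 0.453592 = 0.00170497 lb

0.001705 lb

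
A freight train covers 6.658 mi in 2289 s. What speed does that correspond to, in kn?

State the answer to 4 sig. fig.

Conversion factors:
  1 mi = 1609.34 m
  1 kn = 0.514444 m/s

6.658 mi × 1609.34 → 10715 m
v = d / t = 10715 m / 2289 s = 4.68108 m/s
4.68108 m/s ÷ (0.514444 m/s/kn) = 9.0993 kn

9.099 kn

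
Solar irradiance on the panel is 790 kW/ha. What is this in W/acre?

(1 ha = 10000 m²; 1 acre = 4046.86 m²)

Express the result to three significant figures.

790 kW/ha × 1000 W/kW ÷ 10000 m²/ha = 79 W/m²
79 W/m² × 4046.86 m²/acre = 319702 W/acre

3.20×10⁵ W/acre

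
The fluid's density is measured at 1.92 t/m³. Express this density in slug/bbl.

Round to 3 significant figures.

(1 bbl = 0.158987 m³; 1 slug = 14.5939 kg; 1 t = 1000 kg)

1.92 t/m³ × 1000 kg/t = 1920 kg/m³
1920 kg/m³ ÷ 14.5939 kg/slug × 0.158987 m³/bbl = 20.9166 slug/bbl

20.9 slug/bbl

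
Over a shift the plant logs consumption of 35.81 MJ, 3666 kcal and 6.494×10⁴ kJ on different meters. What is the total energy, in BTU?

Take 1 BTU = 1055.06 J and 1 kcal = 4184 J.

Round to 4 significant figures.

1.100×10⁵ BTU

35.81 MJ × 1000000 = 3.581×10⁷ J
3666 kcal × 4184 = 1.53385×10⁷ J
6.494×10⁴ kJ × 1000 = 6.494×10⁷ J
Sum: 3.581×10⁷ + 1.53385×10⁷ + 6.494×10⁷ = 1.16088×10⁸ J
In BTU: 1.16088×10⁸ / 1055.06 = 110030 BTU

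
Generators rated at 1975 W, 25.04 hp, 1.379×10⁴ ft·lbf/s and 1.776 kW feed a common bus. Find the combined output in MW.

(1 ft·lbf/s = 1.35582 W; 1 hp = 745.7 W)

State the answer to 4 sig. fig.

1975 W (already W)
25.04 hp × 745.7 = 18672.3 W
1.379×10⁴ ft·lbf/s × 1.35582 = 18696.8 W
1.776 kW × 1000 = 1776 W
Sum: 1975 + 18672.3 + 18696.8 + 1776 = 41120.1 W
In MW: 41120.1 / 1000000 = 0.0411201 MW

0.04112 MW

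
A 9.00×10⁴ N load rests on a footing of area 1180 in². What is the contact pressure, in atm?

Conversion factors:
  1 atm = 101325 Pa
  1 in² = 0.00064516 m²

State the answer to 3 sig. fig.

1.17 atm

1180 in² × 0.00064516 → 0.761289 m²
P = F / A = 90000 N / 0.761289 m² = 118221 Pa
118221 Pa ÷ (101325 Pa/atm) = 1.16675 atm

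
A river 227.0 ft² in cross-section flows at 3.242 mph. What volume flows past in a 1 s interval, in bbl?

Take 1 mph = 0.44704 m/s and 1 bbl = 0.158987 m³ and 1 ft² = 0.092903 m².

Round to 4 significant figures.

3.242 mph × 0.44704 → 1.4493 m/s
227.0 ft² × 0.092903 → 21.089 m²
V = v × A × t = 1.4493 m/s × 21.089 m² × 1 s = 30.5643 m³
30.5643 m³ ÷ (0.158987 m³/bbl) = 192.244 bbl

192.2 bbl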